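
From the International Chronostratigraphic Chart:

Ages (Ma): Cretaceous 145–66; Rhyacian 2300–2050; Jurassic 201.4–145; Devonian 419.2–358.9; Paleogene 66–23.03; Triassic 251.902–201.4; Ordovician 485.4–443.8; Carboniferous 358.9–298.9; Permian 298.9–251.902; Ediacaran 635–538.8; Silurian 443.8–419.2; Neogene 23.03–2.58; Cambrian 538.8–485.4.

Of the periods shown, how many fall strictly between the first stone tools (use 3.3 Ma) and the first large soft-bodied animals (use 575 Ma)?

575 Ma sits inside the Ediacaran (635–538.8) and 3.3 Ma inside the Neogene (23.03–2.58); neither of those is wholly between the two dates.
The listed periods lying completely between them are Cambrian, Ordovician, Silurian, Devonian, Carboniferous, Permian, Triassic, Jurassic, Cretaceous, Paleogene — 10 in all.

10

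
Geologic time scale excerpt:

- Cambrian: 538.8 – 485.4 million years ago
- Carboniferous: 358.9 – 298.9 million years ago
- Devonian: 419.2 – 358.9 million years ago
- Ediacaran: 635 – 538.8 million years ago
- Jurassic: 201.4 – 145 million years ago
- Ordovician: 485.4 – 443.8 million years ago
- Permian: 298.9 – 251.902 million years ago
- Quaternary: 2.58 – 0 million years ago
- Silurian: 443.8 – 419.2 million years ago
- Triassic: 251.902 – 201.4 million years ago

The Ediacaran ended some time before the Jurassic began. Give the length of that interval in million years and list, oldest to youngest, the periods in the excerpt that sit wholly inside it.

337.4 million years; Cambrian, Ordovician, Silurian, Devonian, Carboniferous, Permian, Triassic

The Ediacaran closes at 538.8 Ma and the Jurassic opens at 201.4 Ma, so the interval is 538.8 − 201.4 = 337.4 Myr.
A period fits inside if it starts at or after 538.8 Ma and ends at or before 201.4 Ma; oldest first that gives Cambrian, Ordovician, Silurian, Devonian, Carboniferous, Permian, Triassic.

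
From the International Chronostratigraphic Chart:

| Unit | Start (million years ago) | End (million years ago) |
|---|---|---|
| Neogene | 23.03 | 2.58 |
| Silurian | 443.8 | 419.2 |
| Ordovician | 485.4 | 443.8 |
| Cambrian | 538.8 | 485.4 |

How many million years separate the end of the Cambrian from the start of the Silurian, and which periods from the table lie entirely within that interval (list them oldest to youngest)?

The Cambrian closes at 485.4 Ma and the Silurian opens at 443.8 Ma, so the interval is 485.4 − 443.8 = 41.6 Myr.
A period fits inside if it starts at or after 485.4 Ma and ends at or before 443.8 Ma; oldest first that gives Ordovician.

41.6 million years; Ordovician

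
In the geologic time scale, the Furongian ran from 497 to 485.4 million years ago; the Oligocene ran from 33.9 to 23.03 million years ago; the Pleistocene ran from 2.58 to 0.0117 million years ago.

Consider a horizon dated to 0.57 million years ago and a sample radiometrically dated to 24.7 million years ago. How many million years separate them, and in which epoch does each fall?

Elapsed time: 24.7 − 0.57 = 24.13 Myr.
0.57 Ma lies within 2.58–0.0117 Ma: Pleistocene.
24.7 Ma lies within 33.9–23.03 Ma: Oligocene.

24.13 million years apart; the first in the Pleistocene, the second in the Oligocene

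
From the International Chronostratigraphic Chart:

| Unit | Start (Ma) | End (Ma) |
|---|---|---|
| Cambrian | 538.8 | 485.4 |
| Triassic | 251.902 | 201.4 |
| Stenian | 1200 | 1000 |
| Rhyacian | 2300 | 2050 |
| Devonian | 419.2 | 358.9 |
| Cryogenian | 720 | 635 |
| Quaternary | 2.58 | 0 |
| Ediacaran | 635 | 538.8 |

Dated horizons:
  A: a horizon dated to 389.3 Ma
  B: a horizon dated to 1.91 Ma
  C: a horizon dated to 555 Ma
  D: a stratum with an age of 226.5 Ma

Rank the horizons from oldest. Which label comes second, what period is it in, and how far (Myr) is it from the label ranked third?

A, in the Devonian; 162.8 million years to D

Sorted oldest-first by Ma: C (555), A (389.3), D (226.5), B (1.91).
The second oldest is A at 389.3 Ma, which lies in 419.2–358.9 Ma: the Devonian.
The third oldest is D at 226.5 Ma; separation = |389.3 − 226.5| = 162.8 Myr.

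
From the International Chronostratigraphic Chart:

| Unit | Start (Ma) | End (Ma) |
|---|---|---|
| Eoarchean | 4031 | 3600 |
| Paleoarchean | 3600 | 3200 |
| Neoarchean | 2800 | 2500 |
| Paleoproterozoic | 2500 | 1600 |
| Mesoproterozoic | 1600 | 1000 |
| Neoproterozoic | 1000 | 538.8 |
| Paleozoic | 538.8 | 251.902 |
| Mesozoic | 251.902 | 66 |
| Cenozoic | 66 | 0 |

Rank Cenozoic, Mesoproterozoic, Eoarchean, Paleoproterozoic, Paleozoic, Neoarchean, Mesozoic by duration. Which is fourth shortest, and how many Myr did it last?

Neoarchean, 300 million years

Durations: Cenozoic 66; Mesoproterozoic 600; Eoarchean 431; Paleoproterozoic 900; Paleozoic 286.898; Neoarchean 300; Mesozoic 185.902 Myr.
Sorted shortest-first: Cenozoic (66), Mesozoic (185.902), Paleozoic (286.898), Neoarchean (300), Eoarchean (431), Mesoproterozoic (600), Paleoproterozoic (900).
The fourth shortest is Neoarchean at 300 Myr.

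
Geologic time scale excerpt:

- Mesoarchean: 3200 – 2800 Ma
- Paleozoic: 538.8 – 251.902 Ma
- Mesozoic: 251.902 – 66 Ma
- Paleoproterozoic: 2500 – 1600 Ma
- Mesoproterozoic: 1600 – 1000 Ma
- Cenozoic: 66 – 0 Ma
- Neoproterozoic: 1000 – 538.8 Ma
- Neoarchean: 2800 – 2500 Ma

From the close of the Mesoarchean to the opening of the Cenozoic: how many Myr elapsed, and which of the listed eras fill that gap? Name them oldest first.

The Mesoarchean closes at 2800 Ma and the Cenozoic opens at 66 Ma, so the interval is 2800 − 66 = 2734 Myr.
An era fits inside if it starts at or after 2800 Ma and ends at or before 66 Ma; oldest first that gives Neoarchean, Paleoproterozoic, Mesoproterozoic, Neoproterozoic, Paleozoic, Mesozoic.

2734 million years; Neoarchean, Paleoproterozoic, Mesoproterozoic, Neoproterozoic, Paleozoic, Mesozoic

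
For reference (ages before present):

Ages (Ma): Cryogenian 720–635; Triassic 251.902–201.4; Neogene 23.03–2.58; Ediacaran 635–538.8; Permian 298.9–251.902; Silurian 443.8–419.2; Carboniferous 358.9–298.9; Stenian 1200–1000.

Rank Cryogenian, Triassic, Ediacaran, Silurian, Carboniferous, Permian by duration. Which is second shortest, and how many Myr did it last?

Permian, 46.998 million years

Start − end for each: Cryogenian 720 − 635 = 85; Triassic 251.902 − 201.4 = 50.502; Ediacaran 635 − 538.8 = 96.2; Silurian 443.8 − 419.2 = 24.6; Carboniferous 358.9 − 298.9 = 60; Permian 298.9 − 251.902 = 46.998.
Ranking these from shortest: Silurian < Permian < Triassic < Carboniferous < Cryogenian < Ediacaran.
Position 2 in that ranking is Permian, which lasted 46.998 Myr.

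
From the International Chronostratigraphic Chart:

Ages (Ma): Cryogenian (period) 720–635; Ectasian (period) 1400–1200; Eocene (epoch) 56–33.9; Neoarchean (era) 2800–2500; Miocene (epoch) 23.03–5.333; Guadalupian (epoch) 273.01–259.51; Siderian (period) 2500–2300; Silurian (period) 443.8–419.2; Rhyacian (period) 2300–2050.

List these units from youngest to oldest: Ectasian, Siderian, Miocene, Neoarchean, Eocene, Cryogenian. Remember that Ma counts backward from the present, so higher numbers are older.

Miocene, Eocene, Cryogenian, Ectasian, Siderian, Neoarchean

The oldest of these is Neoarchean (starts 2800 Ma) and the youngest is Miocene (ends 5.333 Ma).
In between, by decreasing start age: Siderian (2500), Ectasian (1400), Cryogenian (720), Eocene (56).
Listing youngest first means reversing that sequence.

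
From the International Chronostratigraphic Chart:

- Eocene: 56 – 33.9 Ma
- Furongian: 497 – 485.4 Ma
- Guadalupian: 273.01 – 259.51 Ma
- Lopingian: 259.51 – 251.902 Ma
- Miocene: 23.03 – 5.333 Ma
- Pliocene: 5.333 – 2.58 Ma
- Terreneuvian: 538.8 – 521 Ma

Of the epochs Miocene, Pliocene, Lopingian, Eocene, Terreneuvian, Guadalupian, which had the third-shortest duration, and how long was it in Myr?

Guadalupian, 13.5 million years

Durations: Miocene 17.697; Pliocene 2.753; Lopingian 7.608; Eocene 22.1; Terreneuvian 17.8; Guadalupian 13.5 Myr.
Sorted shortest-first: Pliocene (2.753), Lopingian (7.608), Guadalupian (13.5), Miocene (17.697), Terreneuvian (17.8), Eocene (22.1).
The third shortest is Guadalupian at 13.5 Myr.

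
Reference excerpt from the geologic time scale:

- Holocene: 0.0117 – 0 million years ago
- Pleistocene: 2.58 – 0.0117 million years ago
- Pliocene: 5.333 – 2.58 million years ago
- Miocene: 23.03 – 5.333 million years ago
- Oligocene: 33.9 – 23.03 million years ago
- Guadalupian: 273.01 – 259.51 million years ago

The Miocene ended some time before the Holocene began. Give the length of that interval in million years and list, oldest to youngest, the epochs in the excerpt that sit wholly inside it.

The Miocene closes at 5.333 Ma and the Holocene opens at 0.0117 Ma, so the interval is 5.333 − 0.0117 = 5.3213 Myr.
An epoch fits inside if it starts at or after 5.333 Ma and ends at or before 0.0117 Ma; oldest first that gives Pliocene, Pleistocene.

5.3213 million years; Pliocene, Pleistocene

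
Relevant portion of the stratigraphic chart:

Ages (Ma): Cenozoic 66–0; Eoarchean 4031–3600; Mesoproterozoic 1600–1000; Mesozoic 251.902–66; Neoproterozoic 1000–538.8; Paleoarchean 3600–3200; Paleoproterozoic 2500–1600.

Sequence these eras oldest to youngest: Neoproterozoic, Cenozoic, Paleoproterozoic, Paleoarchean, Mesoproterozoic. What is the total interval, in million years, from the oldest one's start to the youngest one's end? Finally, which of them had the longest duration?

From the excerpt: Neoproterozoic 1000–538.8; Cenozoic 66–0; Paleoproterozoic 2500–1600; Paleoarchean 3600–3200; Mesoproterozoic 1600–1000 (Ma).
Larger Ma is earlier, so the oldest is Paleoarchean and the youngest is Cenozoic; oldest to youngest: Paleoarchean, Paleoproterozoic, Mesoproterozoic, Neoproterozoic, Cenozoic.
Oldest start 3600 minus youngest end 0 gives 3600 Myr overall.
Individual lengths (start − end): Neoproterozoic 461.2; Paleoproterozoic 900; Paleoarchean 400; Cenozoic 66; Mesoproterozoic 600. The largest is Paleoproterozoic at 900 Myr.

Paleoarchean → Paleoproterozoic → Mesoproterozoic → Neoproterozoic → Cenozoic; total span 3600 Myr; longest is Paleoproterozoic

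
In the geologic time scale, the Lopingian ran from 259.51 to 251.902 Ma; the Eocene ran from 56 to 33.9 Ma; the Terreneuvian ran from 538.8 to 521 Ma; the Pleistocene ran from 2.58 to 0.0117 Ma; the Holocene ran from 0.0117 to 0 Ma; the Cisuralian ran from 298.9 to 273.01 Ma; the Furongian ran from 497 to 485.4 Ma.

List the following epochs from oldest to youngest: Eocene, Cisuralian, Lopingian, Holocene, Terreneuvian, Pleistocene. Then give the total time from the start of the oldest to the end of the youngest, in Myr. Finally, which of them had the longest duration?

Terreneuvian, Cisuralian, Lopingian, Eocene, Pleistocene, Holocene; total span 538.8 Myr; longest is Cisuralian

From the excerpt: Eocene 56–33.9; Cisuralian 298.9–273.01; Lopingian 259.51–251.902; Holocene 0.0117–0; Terreneuvian 538.8–521; Pleistocene 2.58–0.0117 (Ma).
Larger Ma is earlier, so the oldest is Terreneuvian and the youngest is Holocene; oldest to youngest: Terreneuvian, Cisuralian, Lopingian, Eocene, Pleistocene, Holocene.
Oldest start 538.8 minus youngest end 0 gives 538.8 Myr overall.
Individual lengths (start − end): Cisuralian 25.89; Holocene 0.0117; Terreneuvian 17.8; Pleistocene 2.5683; Eocene 22.1; Lopingian 7.608. The largest is Cisuralian at 25.89 Myr.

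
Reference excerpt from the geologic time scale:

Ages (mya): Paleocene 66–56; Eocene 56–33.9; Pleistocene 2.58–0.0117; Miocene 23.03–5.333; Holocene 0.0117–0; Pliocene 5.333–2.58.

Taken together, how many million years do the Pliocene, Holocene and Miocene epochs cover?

20.4617 million years

Each duration: Pliocene = 2.753; Holocene = 0.0117; Miocene = 17.697.
Sum: 2.753 + 0.0117 + 17.697 = 20.4617 Myr.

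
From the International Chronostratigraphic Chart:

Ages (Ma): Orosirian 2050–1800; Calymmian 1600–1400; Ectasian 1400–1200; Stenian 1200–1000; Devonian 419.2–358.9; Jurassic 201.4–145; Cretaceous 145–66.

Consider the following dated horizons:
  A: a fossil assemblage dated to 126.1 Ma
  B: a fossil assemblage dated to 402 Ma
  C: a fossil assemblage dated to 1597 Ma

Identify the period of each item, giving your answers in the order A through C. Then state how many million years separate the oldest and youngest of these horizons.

A — Cretaceous; B — Devonian; C — Calymmian; span 1470.9 million years

Match each age against the start–end ranges in the excerpt: A = 126.1 Ma → Cretaceous (145–66); B = 402 Ma → Devonian (419.2–358.9); C = 1597 Ma → Calymmian (1600–1400).
The largest age is 1597 Ma and the smallest is 126.1 Ma; their difference is 1470.9 Myr.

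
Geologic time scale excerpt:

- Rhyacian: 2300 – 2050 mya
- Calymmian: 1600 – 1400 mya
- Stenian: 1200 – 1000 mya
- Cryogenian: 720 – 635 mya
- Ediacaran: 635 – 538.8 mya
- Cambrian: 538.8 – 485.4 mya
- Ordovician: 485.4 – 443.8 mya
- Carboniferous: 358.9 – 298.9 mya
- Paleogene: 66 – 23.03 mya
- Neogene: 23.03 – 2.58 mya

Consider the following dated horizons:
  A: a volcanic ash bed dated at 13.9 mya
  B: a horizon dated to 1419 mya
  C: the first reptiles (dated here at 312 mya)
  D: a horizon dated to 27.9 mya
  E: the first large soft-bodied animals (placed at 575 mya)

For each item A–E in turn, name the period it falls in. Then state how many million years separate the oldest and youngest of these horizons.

A: 13.9 Ma lies in 23.03–2.58 Ma, so Neogene.
B: 1419 Ma lies in 1600–1400 Ma, so Calymmian.
C: 312 Ma lies in 358.9–298.9 Ma, so Carboniferous.
D: 27.9 Ma lies in 66–23.03 Ma, so Paleogene.
E: 575 Ma lies in 635–538.8 Ma, so Ediacaran.
Oldest = 1419 Ma, youngest = 13.9 Ma → span 1405.1 Myr.

A — Neogene; B — Calymmian; C — Carboniferous; D — Paleogene; E — Ediacaran; span 1405.1 million years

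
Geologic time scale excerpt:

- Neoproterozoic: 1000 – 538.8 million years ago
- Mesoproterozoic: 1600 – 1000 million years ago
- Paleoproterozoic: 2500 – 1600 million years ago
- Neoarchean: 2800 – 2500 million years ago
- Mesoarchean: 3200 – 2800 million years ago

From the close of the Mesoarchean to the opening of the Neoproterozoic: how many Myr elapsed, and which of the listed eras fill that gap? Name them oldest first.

1800 million years; Neoarchean, Paleoproterozoic, Mesoproterozoic

End of Mesoarchean = 2800 Ma; start of Neoproterozoic = 1000 Ma.
Gap = 2800 − 1000 = 1800 Myr.
Eras wholly inside 2800–1000 Ma: Neoarchean (2800–2500), Paleoproterozoic (2500–1600), Mesoproterozoic (1600–1000).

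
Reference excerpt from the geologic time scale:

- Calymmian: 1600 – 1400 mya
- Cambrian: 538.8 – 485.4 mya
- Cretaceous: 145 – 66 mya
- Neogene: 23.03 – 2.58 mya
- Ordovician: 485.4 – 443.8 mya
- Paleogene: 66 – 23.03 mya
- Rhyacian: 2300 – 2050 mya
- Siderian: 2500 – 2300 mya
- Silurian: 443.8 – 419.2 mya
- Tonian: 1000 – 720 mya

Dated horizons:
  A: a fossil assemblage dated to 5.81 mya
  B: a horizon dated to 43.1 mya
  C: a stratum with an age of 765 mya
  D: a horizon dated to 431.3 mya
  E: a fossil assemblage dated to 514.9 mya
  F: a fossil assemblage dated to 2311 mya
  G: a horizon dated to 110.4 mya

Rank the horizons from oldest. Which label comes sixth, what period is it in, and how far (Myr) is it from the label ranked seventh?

B, in the Paleogene; 37.29 million years to A

Larger Ma means older, so oldest first: F 2311 > C 765 > E 514.9 > D 431.3 > G 110.4 > B 43.1 > A 5.81.
Counting 6 along gives B (43.1 Ma); the excerpt puts that inside the Paleogene, 66–23.03 Ma.
Next in line is A (5.81 Ma), and 43.1 − 5.81 = 37.29 Myr.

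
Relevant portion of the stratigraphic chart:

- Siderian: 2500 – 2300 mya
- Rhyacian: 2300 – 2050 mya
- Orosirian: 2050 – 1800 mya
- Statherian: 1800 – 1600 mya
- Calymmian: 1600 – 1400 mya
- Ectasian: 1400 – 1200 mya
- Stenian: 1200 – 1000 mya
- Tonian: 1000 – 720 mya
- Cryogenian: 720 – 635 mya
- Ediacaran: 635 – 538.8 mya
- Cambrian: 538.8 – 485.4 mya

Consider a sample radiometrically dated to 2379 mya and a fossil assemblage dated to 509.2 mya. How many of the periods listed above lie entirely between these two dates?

9

2379 Ma sits inside the Siderian (2500–2300) and 509.2 Ma inside the Cambrian (538.8–485.4); neither of those is wholly between the two dates.
The listed periods lying completely between them are Rhyacian, Orosirian, Statherian, Calymmian, Ectasian, Stenian, Tonian, Cryogenian, Ediacaran — 9 in all.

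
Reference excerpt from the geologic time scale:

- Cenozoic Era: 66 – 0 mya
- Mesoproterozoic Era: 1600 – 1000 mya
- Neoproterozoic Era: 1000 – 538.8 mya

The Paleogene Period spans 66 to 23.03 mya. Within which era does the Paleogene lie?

Cenozoic

The Paleogene (66–23.03 Ma) lies entirely within 66–0 Ma, the Cenozoic Era.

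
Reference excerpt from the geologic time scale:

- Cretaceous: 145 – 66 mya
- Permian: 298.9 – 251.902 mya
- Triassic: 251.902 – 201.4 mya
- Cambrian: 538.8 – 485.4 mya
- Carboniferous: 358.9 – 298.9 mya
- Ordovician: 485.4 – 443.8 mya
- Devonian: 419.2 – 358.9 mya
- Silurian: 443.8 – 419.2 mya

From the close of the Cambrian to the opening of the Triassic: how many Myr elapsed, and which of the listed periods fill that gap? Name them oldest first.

End of Cambrian = 485.4 Ma; start of Triassic = 251.902 Ma.
Gap = 485.4 − 251.902 = 233.498 Myr.
Periods wholly inside 485.4–251.902 Ma: Ordovician (485.4–443.8), Silurian (443.8–419.2), Devonian (419.2–358.9), Carboniferous (358.9–298.9), Permian (298.9–251.902).

233.498 million years; Ordovician, Silurian, Devonian, Carboniferous, Permian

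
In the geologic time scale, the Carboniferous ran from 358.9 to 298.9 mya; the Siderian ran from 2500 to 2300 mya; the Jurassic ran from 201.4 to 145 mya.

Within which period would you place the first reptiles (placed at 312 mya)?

Carboniferous

312 Ma lies between 358.9 and 298.9 Ma, so it falls in the Carboniferous.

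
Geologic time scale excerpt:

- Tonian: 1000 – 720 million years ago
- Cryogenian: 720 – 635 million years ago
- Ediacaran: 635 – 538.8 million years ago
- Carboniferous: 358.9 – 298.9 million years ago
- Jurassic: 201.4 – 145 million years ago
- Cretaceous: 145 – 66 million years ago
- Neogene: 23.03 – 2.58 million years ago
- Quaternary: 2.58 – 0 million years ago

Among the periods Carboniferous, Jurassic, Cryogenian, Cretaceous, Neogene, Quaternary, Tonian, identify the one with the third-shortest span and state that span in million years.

Start − end for each: Carboniferous 358.9 − 298.9 = 60; Jurassic 201.4 − 145 = 56.4; Cryogenian 720 − 635 = 85; Cretaceous 145 − 66 = 79; Neogene 23.03 − 2.58 = 20.45; Quaternary 2.58 − 0 = 2.58; Tonian 1000 − 720 = 280.
Ranking these from shortest: Quaternary < Neogene < Jurassic < Carboniferous < Cretaceous < Cryogenian < Tonian.
Position 3 in that ranking is Jurassic, which lasted 56.4 Myr.

Jurassic, 56.4 million years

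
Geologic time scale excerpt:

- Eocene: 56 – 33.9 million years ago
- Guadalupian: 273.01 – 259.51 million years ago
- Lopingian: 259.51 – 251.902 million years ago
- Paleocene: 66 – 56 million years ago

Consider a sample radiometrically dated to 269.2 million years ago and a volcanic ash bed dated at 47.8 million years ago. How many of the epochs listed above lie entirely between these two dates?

2

269.2 Ma sits inside the Guadalupian (273.01–259.51) and 47.8 Ma inside the Eocene (56–33.9); neither of those is wholly between the two dates.
The listed epochs lying completely between them are Lopingian, Paleocene — 2 in all.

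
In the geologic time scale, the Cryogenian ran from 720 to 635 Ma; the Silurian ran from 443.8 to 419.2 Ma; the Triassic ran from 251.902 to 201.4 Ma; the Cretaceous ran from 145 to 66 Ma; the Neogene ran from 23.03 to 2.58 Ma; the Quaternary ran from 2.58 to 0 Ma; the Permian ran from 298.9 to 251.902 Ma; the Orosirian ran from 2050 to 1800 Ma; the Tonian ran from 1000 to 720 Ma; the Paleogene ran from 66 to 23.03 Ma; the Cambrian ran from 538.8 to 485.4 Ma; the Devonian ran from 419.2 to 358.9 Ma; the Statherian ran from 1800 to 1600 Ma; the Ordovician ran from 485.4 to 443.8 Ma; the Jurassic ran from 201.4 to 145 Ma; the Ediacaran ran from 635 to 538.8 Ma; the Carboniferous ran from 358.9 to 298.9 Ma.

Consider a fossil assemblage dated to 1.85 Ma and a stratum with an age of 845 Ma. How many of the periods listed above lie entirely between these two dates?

The older date is 845 Ma and the younger is 1.85 Ma.
Periods with start < 845 and end > 1.85 Ma: Cryogenian (720–635), Ediacaran (635–538.8), Cambrian (538.8–485.4), Ordovician (485.4–443.8), Silurian (443.8–419.2), Devonian (419.2–358.9), Carboniferous (358.9–298.9), Permian (298.9–251.902), Triassic (251.902–201.4), Jurassic (201.4–145), Cretaceous (145–66), Paleogene (66–23.03), Neogene (23.03–2.58).
That is 13 complete periods.

13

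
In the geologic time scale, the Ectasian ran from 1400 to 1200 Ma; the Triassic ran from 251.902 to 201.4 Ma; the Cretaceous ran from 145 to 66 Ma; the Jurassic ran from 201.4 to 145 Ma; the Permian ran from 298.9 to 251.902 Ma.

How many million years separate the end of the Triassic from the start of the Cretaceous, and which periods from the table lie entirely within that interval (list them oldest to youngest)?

End of Triassic = 201.4 Ma; start of Cretaceous = 145 Ma.
Gap = 201.4 − 145 = 56.4 Myr.
Periods wholly inside 201.4–145 Ma: Jurassic (201.4–145).

56.4 million years; Jurassic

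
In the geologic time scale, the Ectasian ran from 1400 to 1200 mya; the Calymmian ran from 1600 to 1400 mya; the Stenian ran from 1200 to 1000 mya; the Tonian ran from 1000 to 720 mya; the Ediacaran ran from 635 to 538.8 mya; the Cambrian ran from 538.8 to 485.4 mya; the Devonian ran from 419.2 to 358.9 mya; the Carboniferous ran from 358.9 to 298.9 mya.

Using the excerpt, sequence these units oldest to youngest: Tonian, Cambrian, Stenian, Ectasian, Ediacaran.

Ectasian, Stenian, Tonian, Ediacaran, Cambrian

The oldest of these is Ectasian (starts 1400 Ma) and the youngest is Cambrian (ends 485.4 Ma).
In between, by decreasing start age: Stenian (1200), Tonian (1000), Ediacaran (635).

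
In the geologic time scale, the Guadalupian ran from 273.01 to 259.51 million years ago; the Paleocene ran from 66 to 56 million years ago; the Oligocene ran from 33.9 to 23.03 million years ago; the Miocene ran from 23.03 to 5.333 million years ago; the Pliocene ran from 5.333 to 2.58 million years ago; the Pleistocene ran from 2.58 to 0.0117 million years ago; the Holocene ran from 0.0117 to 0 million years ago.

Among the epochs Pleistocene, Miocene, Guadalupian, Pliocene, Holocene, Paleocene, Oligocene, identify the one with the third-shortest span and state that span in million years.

Durations: Pleistocene 2.5683; Miocene 17.697; Guadalupian 13.5; Pliocene 2.753; Holocene 0.0117; Paleocene 10; Oligocene 10.87 Myr.
Sorted shortest-first: Holocene (0.0117), Pleistocene (2.5683), Pliocene (2.753), Paleocene (10), Oligocene (10.87), Guadalupian (13.5), Miocene (17.697).
The third shortest is Pliocene at 2.753 Myr.

Pliocene, 2.753 million years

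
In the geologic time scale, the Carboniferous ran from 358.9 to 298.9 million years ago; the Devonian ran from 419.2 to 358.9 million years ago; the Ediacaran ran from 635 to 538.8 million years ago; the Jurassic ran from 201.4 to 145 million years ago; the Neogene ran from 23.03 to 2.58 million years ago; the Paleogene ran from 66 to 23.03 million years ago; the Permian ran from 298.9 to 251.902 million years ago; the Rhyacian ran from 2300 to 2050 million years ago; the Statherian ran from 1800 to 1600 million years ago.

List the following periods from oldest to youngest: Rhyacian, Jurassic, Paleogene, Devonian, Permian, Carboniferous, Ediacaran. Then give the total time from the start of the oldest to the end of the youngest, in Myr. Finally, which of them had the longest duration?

From the excerpt: Rhyacian 2300–2050; Jurassic 201.4–145; Paleogene 66–23.03; Devonian 419.2–358.9; Permian 298.9–251.902; Carboniferous 358.9–298.9; Ediacaran 635–538.8 (Ma).
Larger Ma is earlier, so the oldest is Rhyacian and the youngest is Paleogene; oldest to youngest: Rhyacian, Ediacaran, Devonian, Carboniferous, Permian, Jurassic, Paleogene.
Oldest start 2300 minus youngest end 23.03 gives 2276.97 Myr overall.
Individual lengths (start − end): Rhyacian 250; Ediacaran 96.2; Jurassic 56.4; Carboniferous 60; Permian 46.998; Devonian 60.3; Paleogene 42.97. The largest is Rhyacian at 250 Myr.

Rhyacian, Ediacaran, Devonian, Carboniferous, Permian, Jurassic, Paleogene; total span 2276.97 Myr; longest is Rhyacian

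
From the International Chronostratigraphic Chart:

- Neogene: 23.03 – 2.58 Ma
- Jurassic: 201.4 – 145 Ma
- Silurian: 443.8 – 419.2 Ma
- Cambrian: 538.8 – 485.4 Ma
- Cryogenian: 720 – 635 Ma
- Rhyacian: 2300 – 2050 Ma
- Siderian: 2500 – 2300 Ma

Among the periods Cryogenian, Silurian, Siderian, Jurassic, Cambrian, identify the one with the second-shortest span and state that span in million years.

Cambrian, 53.4 million years

Start − end for each: Cryogenian 720 − 635 = 85; Silurian 443.8 − 419.2 = 24.6; Siderian 2500 − 2300 = 200; Jurassic 201.4 − 145 = 56.4; Cambrian 538.8 − 485.4 = 53.4.
Ranking these from shortest: Silurian < Cambrian < Jurassic < Cryogenian < Siderian.
Position 2 in that ranking is Cambrian, which lasted 53.4 Myr.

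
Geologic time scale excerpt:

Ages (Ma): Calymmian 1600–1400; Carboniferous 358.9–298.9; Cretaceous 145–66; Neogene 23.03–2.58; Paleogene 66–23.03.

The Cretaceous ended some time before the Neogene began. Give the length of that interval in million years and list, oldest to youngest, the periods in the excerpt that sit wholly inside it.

42.97 million years; Paleogene

The Cretaceous closes at 66 Ma and the Neogene opens at 23.03 Ma, so the interval is 66 − 23.03 = 42.97 Myr.
A period fits inside if it starts at or after 66 Ma and ends at or before 23.03 Ma; oldest first that gives Paleogene.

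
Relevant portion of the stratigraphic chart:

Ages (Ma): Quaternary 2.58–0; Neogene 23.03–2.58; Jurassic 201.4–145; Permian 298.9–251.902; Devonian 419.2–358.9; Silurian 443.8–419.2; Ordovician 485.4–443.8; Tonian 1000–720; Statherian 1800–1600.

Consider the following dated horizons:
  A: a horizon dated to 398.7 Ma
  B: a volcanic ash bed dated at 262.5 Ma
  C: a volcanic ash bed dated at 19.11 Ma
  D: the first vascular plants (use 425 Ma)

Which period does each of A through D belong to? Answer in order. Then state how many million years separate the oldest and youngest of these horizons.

Match each age against the start–end ranges in the excerpt: A = 398.7 Ma → Devonian (419.2–358.9); B = 262.5 Ma → Permian (298.9–251.902); C = 19.11 Ma → Neogene (23.03–2.58); D = 425 Ma → Silurian (443.8–419.2).
The largest age is 425 Ma and the smallest is 19.11 Ma; their difference is 405.89 Myr.

A — Devonian; B — Permian; C — Neogene; D — Silurian; span 405.89 million years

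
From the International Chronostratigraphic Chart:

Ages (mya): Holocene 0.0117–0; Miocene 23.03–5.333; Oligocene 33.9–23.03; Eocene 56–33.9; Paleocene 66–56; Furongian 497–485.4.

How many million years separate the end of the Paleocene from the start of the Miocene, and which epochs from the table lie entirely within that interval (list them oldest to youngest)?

The Paleocene closes at 56 Ma and the Miocene opens at 23.03 Ma, so the interval is 56 − 23.03 = 32.97 Myr.
An epoch fits inside if it starts at or after 56 Ma and ends at or before 23.03 Ma; oldest first that gives Eocene, Oligocene.

32.97 million years; Eocene, Oligocene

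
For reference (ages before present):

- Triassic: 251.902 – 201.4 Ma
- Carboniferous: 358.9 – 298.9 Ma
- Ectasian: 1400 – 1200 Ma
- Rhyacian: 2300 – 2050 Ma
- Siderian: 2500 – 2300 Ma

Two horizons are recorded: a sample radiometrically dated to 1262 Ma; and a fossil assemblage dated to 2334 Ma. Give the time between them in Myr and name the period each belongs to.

Elapsed time: 2334 − 1262 = 1072 Myr.
1262 Ma lies within 1400–1200 Ma: Ectasian.
2334 Ma lies within 2500–2300 Ma: Siderian.

1072 million years apart; the first in the Ectasian, the second in the Siderian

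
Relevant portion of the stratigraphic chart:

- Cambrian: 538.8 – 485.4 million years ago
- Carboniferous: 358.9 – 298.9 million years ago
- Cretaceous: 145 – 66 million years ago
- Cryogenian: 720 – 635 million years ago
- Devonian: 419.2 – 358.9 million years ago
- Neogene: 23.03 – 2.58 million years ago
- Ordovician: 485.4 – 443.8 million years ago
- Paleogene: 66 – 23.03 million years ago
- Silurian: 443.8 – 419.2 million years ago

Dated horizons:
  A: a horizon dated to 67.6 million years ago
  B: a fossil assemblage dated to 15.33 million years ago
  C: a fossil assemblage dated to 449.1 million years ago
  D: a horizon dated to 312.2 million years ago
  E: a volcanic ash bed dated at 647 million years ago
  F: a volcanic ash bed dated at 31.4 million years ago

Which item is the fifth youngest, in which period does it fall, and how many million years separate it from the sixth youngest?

C, in the Ordovician; 197.9 million years to E

Sorted youngest-first by Ma: B (15.33), F (31.4), A (67.6), D (312.2), C (449.1), E (647).
The fifth youngest is C at 449.1 Ma, which lies in 485.4–443.8 Ma: the Ordovician.
The sixth youngest is E at 647 Ma; separation = |449.1 − 647| = 197.9 Myr.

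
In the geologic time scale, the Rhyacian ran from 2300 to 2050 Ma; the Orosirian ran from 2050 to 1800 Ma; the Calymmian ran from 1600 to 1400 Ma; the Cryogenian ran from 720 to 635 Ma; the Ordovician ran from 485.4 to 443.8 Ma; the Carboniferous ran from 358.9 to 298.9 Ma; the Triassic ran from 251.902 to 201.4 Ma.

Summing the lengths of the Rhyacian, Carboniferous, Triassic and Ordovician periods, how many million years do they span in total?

402.102 million years

Duration is start − end for each: (2300 − 2050) + (358.9 − 298.9) + (251.902 − 201.4) + (485.4 − 443.8).
That is 250 + 60 + 50.502 + 41.6, which totals 402.102 million years.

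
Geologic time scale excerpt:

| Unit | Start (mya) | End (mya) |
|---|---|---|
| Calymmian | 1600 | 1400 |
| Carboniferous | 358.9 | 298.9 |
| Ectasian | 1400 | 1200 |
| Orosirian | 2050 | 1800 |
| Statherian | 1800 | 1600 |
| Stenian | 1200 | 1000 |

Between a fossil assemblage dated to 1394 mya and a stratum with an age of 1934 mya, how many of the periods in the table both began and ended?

2

The older date is 1934 Ma and the younger is 1394 Ma.
Periods with start < 1934 and end > 1394 Ma: Statherian (1800–1600), Calymmian (1600–1400).
That is 2 complete periods.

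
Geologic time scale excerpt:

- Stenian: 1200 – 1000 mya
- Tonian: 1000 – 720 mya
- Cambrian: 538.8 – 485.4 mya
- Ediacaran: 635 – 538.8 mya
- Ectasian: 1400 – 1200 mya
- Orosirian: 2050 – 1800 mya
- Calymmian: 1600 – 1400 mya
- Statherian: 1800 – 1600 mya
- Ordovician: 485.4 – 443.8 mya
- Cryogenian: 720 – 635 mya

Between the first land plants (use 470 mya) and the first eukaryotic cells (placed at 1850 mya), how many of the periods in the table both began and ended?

8

1850 Ma sits inside the Orosirian (2050–1800) and 470 Ma inside the Ordovician (485.4–443.8); neither of those is wholly between the two dates.
The listed periods lying completely between them are Statherian, Calymmian, Ectasian, Stenian, Tonian, Cryogenian, Ediacaran, Cambrian — 8 in all.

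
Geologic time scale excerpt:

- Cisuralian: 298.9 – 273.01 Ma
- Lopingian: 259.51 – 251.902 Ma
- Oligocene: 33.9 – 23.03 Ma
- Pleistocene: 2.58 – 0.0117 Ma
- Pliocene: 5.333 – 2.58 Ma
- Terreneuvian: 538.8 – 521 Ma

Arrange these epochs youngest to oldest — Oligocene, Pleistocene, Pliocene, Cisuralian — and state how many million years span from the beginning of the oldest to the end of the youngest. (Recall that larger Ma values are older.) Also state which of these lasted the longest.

Start ages (Ma): Cisuralian 298.9, Oligocene 33.9, Pliocene 5.333, Pleistocene 2.58.
Ordered youngest to oldest: Pleistocene, Pliocene, Oligocene, Cisuralian.
Span = 298.9 − 0.0117 = 298.8883 Myr.
Durations: Cisuralian 25.89, Oligocene 10.87, Pliocene 2.753, Pleistocene 2.5683 → longest is Cisuralian (25.89 Myr).

Pleistocene, Pliocene, Oligocene, Cisuralian; total span 298.8883 Myr; longest is Cisuralian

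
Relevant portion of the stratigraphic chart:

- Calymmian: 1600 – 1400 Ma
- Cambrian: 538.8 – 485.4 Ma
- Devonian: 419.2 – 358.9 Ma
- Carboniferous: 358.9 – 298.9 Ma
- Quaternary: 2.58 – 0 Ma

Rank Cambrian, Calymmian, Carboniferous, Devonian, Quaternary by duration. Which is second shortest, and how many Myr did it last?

Durations: Cambrian 53.4; Calymmian 200; Carboniferous 60; Devonian 60.3; Quaternary 2.58 Myr.
Sorted shortest-first: Quaternary (2.58), Cambrian (53.4), Carboniferous (60), Devonian (60.3), Calymmian (200).
The second shortest is Cambrian at 53.4 Myr.

Cambrian, 53.4 million years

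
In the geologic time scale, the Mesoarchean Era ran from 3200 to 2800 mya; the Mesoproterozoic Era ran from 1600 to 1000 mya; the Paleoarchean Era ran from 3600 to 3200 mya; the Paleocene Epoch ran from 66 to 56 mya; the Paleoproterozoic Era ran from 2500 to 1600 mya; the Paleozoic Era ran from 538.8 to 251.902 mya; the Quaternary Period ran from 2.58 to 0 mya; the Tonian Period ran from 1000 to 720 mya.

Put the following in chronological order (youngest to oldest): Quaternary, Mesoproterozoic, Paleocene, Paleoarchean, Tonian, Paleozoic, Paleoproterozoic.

Quaternary, then Paleocene, then Paleozoic, then Tonian, then Mesoproterozoic, then Paleoproterozoic, then Paleoarchean

Sorting by start age (ascending Ma, since larger Ma = older): Quaternary start 2.58, Paleocene start 66, Paleozoic start 538.8, Tonian start 1000, Mesoproterozoic start 1600, Paleoproterozoic start 2500, Paleoarchean start 3600.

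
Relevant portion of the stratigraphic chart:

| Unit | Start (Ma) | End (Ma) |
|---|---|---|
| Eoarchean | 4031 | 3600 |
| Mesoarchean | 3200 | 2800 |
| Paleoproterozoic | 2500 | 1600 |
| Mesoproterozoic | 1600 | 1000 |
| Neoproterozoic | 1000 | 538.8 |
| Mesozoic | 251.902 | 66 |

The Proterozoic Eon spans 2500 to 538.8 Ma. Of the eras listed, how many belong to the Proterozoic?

3

Eras inside 2500–538.8 Ma: Paleoproterozoic, Mesoproterozoic, Neoproterozoic — 3 in total.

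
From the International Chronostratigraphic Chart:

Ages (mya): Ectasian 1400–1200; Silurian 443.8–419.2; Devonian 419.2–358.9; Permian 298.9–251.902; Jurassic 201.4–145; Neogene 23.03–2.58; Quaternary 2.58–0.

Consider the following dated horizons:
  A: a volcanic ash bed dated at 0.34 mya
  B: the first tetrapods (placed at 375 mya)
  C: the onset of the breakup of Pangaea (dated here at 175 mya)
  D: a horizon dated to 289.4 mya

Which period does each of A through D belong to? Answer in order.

A: 0.34 Ma lies in 2.58–0 Ma, so Quaternary.
B: 375 Ma lies in 419.2–358.9 Ma, so Devonian.
C: 175 Ma lies in 201.4–145 Ma, so Jurassic.
D: 289.4 Ma lies in 298.9–251.902 Ma, so Permian.

A — Quaternary; B — Devonian; C — Jurassic; D — Permian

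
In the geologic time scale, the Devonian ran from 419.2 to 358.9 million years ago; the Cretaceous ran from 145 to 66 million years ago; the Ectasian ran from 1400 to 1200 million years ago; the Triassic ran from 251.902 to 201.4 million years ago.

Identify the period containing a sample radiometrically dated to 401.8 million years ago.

Devonian

401.8 Ma lies between 419.2 and 358.9 Ma, so it falls in the Devonian.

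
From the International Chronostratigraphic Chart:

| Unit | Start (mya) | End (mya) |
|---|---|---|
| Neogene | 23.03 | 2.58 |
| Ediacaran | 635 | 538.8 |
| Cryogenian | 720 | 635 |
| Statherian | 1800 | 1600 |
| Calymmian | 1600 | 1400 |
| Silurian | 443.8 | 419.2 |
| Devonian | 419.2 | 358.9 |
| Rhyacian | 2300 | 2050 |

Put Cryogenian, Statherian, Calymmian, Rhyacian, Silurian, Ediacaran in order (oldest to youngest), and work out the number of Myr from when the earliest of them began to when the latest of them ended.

Rhyacian → Statherian → Calymmian → Cryogenian → Ediacaran → Silurian; total span 1880.8 Myr

From the excerpt: Cryogenian 720–635; Statherian 1800–1600; Calymmian 1600–1400; Rhyacian 2300–2050; Silurian 443.8–419.2; Ediacaran 635–538.8 (Ma).
Larger Ma is earlier, so the oldest is Rhyacian and the youngest is Silurian; oldest to youngest: Rhyacian, Statherian, Calymmian, Cryogenian, Ediacaran, Silurian.
Oldest start 2300 minus youngest end 419.2 gives 1880.8 Myr overall.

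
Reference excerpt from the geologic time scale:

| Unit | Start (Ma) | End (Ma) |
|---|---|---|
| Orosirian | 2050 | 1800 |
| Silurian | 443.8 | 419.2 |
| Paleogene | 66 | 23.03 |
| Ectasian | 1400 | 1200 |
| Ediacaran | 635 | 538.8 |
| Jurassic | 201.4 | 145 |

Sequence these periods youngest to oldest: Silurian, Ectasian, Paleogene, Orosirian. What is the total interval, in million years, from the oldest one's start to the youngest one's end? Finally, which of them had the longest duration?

From the excerpt: Silurian 443.8–419.2; Ectasian 1400–1200; Paleogene 66–23.03; Orosirian 2050–1800 (Ma).
Larger Ma is earlier, so the oldest is Orosirian and the youngest is Paleogene; youngest to oldest: Paleogene, Silurian, Ectasian, Orosirian.
Oldest start 2050 minus youngest end 23.03 gives 2026.97 Myr overall.
Individual lengths (start − end): Ectasian 200; Paleogene 42.97; Orosirian 250; Silurian 24.6. The largest is Orosirian at 250 Myr.

Paleogene → Silurian → Ectasian → Orosirian; total span 2026.97 Myr; longest is Orosirian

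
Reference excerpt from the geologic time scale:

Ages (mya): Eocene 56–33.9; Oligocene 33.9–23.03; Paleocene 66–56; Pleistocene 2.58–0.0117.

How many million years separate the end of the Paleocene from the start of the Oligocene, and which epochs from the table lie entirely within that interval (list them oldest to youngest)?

22.1 million years; Eocene

End of Paleocene = 56 Ma; start of Oligocene = 33.9 Ma.
Gap = 56 − 33.9 = 22.1 Myr.
Epochs wholly inside 56–33.9 Ma: Eocene (56–33.9).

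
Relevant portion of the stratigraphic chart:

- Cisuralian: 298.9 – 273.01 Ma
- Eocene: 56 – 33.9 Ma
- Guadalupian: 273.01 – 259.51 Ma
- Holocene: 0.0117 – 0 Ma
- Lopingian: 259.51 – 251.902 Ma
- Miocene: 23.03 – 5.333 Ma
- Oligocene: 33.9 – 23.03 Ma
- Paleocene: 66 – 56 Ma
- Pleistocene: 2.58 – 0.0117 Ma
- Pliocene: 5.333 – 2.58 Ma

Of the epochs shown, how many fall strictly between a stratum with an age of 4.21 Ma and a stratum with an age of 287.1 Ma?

287.1 Ma sits inside the Cisuralian (298.9–273.01) and 4.21 Ma inside the Pliocene (5.333–2.58); neither of those is wholly between the two dates.
The listed epochs lying completely between them are Guadalupian, Lopingian, Paleocene, Eocene, Oligocene, Miocene — 6 in all.

6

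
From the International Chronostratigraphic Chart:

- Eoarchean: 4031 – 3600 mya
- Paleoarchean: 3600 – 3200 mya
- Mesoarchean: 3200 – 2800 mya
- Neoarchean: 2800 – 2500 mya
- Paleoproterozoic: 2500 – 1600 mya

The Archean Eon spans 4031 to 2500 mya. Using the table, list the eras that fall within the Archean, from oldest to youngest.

Eras with both bounds inside 4031–2500 Ma: Eoarchean (4031–3600), Paleoarchean (3600–3200), Mesoarchean (3200–2800), Neoarchean (2800–2500).

Eoarchean, Paleoarchean, Mesoarchean, Neoarchean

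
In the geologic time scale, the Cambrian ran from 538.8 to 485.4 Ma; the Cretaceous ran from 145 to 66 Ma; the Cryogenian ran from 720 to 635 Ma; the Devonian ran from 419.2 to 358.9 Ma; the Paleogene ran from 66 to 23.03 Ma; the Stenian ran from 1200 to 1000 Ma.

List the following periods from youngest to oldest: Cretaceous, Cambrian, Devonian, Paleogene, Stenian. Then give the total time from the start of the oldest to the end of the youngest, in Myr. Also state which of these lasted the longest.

Start ages (Ma): Stenian 1200, Cambrian 538.8, Devonian 419.2, Cretaceous 145, Paleogene 66.
Ordered youngest to oldest: Paleogene, Cretaceous, Devonian, Cambrian, Stenian.
Span = 1200 − 23.03 = 1176.97 Myr.
Durations: Stenian 200, Devonian 60.3, Cretaceous 79, Paleogene 42.97, Cambrian 53.4 → longest is Stenian (200 Myr).

Paleogene → Cretaceous → Devonian → Cambrian → Stenian; total span 1176.97 Myr; longest is Stenian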